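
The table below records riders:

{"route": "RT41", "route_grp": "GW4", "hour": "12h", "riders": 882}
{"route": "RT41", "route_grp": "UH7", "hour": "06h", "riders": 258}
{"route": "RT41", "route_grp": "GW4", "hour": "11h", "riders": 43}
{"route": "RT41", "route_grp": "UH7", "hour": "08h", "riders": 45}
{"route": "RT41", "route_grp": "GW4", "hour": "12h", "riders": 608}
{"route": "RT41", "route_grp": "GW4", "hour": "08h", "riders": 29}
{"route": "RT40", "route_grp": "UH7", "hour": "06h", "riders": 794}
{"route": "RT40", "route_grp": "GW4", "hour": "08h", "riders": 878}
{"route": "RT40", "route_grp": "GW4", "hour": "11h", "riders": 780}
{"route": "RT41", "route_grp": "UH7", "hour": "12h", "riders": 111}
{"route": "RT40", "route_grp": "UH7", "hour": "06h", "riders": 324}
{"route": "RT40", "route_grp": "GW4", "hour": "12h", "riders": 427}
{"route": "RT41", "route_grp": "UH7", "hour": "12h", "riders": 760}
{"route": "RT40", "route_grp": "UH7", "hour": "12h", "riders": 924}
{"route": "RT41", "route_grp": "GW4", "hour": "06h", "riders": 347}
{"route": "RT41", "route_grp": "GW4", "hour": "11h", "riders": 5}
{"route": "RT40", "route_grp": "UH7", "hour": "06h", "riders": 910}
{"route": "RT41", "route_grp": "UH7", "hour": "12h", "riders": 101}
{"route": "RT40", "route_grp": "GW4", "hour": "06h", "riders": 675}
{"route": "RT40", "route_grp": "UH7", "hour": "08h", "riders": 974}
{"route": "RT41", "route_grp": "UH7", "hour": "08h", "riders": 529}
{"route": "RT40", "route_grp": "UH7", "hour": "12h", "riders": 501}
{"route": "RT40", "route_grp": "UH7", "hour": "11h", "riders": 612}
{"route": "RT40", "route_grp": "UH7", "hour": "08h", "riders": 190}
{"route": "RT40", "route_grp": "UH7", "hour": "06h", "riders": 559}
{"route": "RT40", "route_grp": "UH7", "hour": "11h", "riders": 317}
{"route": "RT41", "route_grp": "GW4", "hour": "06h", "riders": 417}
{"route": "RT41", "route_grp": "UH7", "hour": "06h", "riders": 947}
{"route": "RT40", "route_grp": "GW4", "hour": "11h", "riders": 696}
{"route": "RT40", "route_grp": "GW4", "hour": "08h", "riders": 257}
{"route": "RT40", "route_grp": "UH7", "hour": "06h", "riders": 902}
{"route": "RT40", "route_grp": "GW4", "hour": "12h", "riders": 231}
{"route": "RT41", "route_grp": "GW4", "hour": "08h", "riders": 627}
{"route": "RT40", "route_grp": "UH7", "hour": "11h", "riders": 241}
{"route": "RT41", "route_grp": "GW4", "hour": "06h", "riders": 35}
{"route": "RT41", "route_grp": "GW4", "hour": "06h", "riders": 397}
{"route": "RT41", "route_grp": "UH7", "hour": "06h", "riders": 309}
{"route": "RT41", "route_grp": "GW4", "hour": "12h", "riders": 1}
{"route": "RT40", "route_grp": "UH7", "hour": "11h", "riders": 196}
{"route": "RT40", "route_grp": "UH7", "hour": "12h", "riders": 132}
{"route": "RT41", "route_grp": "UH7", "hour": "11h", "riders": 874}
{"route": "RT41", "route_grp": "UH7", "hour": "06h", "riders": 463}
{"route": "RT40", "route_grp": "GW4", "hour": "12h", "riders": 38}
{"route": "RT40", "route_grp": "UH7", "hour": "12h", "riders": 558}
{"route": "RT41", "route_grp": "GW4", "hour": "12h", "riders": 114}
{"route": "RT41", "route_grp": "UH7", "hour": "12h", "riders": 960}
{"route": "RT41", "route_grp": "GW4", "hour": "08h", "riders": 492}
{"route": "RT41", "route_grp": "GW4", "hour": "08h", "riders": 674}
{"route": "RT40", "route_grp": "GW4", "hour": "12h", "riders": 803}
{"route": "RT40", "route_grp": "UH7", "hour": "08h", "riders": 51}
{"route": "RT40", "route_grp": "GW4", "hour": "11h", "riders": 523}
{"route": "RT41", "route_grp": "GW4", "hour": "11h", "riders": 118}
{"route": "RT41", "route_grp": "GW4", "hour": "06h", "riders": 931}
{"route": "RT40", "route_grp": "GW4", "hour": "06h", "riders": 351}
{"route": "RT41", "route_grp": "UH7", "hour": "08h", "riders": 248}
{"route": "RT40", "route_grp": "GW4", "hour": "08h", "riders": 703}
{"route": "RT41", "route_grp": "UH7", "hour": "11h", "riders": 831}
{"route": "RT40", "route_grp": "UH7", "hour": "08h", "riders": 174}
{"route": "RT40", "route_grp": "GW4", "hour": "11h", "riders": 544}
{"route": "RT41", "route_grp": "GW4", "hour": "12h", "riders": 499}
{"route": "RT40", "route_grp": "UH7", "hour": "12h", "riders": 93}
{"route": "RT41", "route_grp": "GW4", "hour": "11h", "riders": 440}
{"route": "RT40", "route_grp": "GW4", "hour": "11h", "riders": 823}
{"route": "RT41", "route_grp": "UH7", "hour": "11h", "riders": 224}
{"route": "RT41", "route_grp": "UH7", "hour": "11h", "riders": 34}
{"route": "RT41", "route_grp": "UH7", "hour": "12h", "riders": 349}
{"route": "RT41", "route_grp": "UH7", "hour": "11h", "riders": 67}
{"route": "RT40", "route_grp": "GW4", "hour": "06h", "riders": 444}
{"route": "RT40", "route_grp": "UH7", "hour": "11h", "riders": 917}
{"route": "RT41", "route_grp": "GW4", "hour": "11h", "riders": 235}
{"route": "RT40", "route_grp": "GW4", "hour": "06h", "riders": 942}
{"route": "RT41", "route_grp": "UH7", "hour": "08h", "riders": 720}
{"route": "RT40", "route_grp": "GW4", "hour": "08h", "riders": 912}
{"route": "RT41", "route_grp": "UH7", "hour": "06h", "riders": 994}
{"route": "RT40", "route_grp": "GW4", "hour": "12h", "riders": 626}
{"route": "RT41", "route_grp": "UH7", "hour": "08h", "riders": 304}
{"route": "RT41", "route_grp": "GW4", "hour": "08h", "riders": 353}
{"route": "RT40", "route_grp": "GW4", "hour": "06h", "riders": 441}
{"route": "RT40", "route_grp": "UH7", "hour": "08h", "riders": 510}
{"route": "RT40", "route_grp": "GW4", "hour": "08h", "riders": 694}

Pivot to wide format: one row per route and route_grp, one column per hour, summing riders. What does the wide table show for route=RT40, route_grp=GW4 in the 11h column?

Rows with route=RT40, route_grp=GW4 and hour=11h: riders values are 780, 696, 523, 544, 823.
780 + 696 + 523 + 544 + 823 = 3366.

3366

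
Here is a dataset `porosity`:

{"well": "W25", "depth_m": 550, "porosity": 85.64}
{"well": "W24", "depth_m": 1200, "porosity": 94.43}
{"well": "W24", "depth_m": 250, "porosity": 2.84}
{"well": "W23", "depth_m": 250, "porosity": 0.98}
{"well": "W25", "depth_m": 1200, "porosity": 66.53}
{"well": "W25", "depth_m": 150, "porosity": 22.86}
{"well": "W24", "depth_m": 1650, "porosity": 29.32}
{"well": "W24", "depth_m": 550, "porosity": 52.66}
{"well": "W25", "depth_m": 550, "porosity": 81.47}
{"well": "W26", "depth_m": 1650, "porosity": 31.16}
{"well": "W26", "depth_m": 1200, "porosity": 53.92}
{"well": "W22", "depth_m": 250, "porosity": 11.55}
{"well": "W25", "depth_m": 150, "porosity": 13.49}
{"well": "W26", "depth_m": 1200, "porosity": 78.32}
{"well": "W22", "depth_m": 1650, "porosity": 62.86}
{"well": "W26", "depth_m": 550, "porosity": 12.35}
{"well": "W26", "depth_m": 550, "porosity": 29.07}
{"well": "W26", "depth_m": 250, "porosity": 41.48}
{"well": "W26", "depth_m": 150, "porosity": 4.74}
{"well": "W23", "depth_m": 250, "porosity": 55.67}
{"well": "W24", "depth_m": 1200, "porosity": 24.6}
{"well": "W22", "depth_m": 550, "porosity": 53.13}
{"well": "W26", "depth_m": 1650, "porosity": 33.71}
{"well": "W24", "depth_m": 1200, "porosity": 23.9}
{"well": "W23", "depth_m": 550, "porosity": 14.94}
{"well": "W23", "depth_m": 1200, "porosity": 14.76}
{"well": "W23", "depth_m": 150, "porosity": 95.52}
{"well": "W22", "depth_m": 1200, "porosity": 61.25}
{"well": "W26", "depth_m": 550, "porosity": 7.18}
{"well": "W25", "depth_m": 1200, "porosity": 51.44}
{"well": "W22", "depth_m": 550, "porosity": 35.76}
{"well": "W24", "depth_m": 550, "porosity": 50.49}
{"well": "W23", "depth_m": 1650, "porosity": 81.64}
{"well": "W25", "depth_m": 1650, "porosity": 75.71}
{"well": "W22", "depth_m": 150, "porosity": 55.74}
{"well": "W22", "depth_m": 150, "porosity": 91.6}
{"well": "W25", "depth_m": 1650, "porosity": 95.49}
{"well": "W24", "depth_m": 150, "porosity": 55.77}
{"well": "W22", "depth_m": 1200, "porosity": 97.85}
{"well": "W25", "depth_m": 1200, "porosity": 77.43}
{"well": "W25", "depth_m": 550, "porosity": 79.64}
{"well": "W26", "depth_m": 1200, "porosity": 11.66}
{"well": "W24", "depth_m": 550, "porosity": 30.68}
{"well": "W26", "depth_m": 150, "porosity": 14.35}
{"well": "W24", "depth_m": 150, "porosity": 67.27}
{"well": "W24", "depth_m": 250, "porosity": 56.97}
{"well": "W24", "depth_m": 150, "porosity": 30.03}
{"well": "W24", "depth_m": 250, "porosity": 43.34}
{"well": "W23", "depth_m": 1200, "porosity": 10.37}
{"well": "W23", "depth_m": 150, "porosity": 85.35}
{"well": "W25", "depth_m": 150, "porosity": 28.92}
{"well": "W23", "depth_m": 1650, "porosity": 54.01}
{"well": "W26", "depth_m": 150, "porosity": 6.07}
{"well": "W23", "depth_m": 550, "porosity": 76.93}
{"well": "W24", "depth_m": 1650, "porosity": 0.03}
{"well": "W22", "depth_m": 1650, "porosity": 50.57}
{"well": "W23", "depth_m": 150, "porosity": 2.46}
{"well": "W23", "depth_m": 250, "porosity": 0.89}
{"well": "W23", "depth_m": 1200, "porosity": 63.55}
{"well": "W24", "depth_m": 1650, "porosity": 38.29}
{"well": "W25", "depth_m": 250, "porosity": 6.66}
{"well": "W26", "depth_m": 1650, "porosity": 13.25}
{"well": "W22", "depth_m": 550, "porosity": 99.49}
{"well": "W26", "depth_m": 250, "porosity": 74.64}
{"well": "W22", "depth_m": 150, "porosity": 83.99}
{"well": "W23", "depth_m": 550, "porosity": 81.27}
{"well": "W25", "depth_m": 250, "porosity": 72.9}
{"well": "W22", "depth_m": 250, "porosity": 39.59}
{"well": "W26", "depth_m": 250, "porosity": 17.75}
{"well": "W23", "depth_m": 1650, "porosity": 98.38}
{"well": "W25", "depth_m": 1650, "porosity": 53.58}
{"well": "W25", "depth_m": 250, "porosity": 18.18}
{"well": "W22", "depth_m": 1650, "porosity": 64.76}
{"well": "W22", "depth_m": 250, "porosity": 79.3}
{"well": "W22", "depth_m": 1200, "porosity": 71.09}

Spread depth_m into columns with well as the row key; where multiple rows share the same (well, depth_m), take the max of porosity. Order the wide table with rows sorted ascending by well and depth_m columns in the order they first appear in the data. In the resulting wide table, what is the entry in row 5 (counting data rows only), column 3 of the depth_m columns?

74.64

With rows sorted ascending by well, row 5 is well=W26. depth_m columns in first-appearance order: 550, 1200, 250, 150, 1650; column 3 is 250.
Long rows with well=W26, depth_m=250: max(41.48, 74.64, 17.75) = 74.64.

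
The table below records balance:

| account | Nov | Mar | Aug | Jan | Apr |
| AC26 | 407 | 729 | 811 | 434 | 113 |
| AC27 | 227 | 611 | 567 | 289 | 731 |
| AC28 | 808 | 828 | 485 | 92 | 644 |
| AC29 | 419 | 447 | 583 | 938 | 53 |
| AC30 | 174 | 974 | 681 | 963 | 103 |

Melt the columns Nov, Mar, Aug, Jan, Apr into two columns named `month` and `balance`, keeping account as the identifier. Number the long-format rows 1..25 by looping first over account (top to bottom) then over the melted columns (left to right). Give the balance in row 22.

974

25 rows total (5 × 5). Row 22: index ⌊(22-1)/5⌋ = 4 into account → AC30; (22-1) mod 5 = 1 into the melted columns → Mar.
So row 22 is (AC30, Mar, 974); balance = 974.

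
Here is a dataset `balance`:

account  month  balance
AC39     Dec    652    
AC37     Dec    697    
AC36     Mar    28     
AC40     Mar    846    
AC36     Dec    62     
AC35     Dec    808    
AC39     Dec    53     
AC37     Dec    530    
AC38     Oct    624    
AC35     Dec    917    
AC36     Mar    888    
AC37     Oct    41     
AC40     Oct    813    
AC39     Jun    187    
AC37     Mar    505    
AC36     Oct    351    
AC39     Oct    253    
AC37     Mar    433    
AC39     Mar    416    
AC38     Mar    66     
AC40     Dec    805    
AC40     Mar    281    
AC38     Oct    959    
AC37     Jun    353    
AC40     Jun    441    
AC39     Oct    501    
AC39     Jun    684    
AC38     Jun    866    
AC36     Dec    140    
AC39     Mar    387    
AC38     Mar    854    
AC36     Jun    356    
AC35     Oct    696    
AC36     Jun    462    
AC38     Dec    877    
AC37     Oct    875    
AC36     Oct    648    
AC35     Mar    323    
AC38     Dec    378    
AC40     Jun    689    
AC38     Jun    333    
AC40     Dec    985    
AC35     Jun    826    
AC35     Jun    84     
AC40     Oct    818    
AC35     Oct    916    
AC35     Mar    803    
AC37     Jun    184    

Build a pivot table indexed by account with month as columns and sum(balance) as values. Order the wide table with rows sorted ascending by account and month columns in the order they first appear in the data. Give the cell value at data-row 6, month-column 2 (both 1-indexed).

1127

With rows sorted ascending by account, row 6 is account=AC40. month columns in first-appearance order: Dec, Mar, Oct, Jun; column 2 is Mar.
Long rows with account=AC40, month=Mar: 846 + 281 = 1127.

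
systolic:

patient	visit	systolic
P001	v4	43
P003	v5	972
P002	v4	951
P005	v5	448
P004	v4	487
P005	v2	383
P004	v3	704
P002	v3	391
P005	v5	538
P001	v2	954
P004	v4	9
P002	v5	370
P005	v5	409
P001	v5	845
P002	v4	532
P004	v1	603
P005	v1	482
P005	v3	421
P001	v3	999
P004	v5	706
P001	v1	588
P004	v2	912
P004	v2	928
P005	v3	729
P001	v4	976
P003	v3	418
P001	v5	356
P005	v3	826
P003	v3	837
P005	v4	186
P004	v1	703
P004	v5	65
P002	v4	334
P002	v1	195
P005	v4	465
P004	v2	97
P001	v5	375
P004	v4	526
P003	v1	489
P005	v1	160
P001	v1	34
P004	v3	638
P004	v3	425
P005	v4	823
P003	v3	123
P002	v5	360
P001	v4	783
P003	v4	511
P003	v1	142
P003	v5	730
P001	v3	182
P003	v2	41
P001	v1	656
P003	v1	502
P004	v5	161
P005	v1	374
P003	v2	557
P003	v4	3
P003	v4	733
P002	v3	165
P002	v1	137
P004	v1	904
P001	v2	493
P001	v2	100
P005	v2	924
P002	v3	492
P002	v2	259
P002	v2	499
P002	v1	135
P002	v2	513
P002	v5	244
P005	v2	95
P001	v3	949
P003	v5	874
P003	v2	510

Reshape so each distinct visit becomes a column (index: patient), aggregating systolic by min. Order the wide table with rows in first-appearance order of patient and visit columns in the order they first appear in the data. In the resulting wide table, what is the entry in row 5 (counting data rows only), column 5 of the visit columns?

With rows in first-appearance order of patient, row 5 is patient=P004. visit columns in first-appearance order: v4, v5, v2, v3, v1; column 5 is v1.
Long rows with patient=P004, visit=v1: min(603, 703, 904) = 603.

603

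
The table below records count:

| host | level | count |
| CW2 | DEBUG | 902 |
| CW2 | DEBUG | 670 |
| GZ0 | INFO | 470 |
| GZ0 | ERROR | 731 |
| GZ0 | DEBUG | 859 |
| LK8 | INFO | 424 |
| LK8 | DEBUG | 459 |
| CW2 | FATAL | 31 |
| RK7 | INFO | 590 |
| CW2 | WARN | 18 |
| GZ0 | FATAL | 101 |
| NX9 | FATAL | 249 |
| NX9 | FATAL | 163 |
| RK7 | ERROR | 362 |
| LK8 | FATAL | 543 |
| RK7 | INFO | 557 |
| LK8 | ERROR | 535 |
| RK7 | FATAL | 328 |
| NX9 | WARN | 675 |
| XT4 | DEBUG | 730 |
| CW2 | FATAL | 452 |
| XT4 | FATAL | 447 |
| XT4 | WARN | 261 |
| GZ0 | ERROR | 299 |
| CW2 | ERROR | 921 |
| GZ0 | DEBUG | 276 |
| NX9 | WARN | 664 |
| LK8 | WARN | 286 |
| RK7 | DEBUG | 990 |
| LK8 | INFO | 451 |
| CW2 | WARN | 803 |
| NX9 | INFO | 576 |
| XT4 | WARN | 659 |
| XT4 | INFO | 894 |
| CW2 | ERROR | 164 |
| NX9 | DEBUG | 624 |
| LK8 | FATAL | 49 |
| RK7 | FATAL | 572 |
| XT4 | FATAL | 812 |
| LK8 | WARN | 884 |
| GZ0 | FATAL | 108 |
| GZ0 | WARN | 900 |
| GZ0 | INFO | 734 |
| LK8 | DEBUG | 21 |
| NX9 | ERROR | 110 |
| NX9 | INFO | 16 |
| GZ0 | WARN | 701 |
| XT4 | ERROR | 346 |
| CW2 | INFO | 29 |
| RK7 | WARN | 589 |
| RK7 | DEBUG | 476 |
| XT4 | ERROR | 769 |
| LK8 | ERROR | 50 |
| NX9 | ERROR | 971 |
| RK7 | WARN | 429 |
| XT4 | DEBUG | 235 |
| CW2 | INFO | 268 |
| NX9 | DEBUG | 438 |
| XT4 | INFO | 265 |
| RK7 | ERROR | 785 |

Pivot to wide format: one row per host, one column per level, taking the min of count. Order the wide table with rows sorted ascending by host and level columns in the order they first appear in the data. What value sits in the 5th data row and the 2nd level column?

With rows sorted ascending by host, row 5 is host=RK7. level columns in first-appearance order: DEBUG, INFO, ERROR, FATAL, WARN; column 2 is INFO.
Long rows with host=RK7, level=INFO: min(590, 557) = 557.

557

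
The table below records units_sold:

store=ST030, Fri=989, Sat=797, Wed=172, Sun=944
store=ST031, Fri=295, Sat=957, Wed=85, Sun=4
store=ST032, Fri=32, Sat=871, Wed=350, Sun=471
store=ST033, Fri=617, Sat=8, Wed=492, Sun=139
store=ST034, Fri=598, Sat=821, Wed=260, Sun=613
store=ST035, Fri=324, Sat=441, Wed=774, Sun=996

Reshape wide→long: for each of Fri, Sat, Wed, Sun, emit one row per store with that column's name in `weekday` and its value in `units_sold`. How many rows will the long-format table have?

6 store values × 4 melted columns = 24 rows.

24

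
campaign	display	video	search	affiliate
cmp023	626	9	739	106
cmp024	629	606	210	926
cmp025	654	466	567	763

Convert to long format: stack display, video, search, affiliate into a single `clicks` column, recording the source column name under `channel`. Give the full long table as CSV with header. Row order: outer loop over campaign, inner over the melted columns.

Each (campaign, column) pair becomes one row: 3 × 4 = 12 rows.
For example, (cmp023, display) → clicks=626.

campaign,channel,clicks
cmp023,display,626
cmp023,video,9
cmp023,search,739
cmp023,affiliate,106
cmp024,display,629
cmp024,video,606
cmp024,search,210
cmp024,affiliate,926
cmp025,display,654
cmp025,video,466
cmp025,search,567
cmp025,affiliate,763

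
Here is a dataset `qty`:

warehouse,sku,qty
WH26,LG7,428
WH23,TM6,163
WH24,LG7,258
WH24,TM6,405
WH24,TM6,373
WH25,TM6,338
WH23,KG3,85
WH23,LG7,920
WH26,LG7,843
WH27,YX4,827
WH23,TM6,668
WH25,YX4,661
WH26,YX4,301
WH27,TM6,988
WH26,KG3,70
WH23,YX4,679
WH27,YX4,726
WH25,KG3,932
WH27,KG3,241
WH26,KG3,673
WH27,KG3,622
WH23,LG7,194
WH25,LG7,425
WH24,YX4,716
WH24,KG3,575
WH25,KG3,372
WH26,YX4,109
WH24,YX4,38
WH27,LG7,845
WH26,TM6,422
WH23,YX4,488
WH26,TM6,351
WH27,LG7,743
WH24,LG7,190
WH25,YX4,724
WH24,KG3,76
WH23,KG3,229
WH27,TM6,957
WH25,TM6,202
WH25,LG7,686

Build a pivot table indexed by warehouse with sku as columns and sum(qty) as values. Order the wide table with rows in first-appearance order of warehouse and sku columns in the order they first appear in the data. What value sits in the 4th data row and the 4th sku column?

With rows in first-appearance order of warehouse, row 4 is warehouse=WH25. sku columns in first-appearance order: LG7, TM6, KG3, YX4; column 4 is YX4.
Long rows with warehouse=WH25, sku=YX4: 661 + 724 = 1385.

1385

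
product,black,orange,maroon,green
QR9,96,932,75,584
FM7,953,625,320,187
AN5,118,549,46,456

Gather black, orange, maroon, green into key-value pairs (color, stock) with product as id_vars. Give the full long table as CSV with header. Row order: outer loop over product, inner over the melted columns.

Each (product, column) pair becomes one row: 3 × 4 = 12 rows.
For example, (QR9, black) → stock=96.

product,color,stock
QR9,black,96
QR9,orange,932
QR9,maroon,75
QR9,green,584
FM7,black,953
FM7,orange,625
FM7,maroon,320
FM7,green,187
AN5,black,118
AN5,orange,549
AN5,maroon,46
AN5,green,456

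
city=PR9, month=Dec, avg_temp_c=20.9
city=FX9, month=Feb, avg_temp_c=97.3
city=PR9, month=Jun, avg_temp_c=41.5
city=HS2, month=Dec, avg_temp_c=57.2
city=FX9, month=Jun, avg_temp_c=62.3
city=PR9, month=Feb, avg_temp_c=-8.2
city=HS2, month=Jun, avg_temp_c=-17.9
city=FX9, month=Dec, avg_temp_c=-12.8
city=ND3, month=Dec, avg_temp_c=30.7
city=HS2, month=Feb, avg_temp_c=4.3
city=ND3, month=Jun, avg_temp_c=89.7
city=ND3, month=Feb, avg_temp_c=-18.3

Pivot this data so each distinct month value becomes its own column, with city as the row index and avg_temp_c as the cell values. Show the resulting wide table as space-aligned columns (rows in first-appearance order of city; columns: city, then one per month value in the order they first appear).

city  Dec    Feb    Jun  
PR9   20.9   -8.2   41.5 
FX9   -12.8  97.3   62.3 
HS2   57.2   4.3    -17.9
ND3   30.7   -18.3  89.7 

Columns: city plus the 3 distinct month values (Dec, Feb, Jun).
For example, row PR9 column Dec takes avg_temp_c=20.9 from the long row (PR9, Dec).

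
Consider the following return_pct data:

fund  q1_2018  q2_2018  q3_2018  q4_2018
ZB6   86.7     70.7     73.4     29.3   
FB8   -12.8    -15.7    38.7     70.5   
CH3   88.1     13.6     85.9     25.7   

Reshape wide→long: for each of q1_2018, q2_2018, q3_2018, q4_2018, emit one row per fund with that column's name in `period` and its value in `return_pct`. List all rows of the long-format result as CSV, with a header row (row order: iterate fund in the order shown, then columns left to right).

fund,period,return_pct
ZB6,q1_2018,86.7
ZB6,q2_2018,70.7
ZB6,q3_2018,73.4
ZB6,q4_2018,29.3
FB8,q1_2018,-12.8
FB8,q2_2018,-15.7
FB8,q3_2018,38.7
FB8,q4_2018,70.5
CH3,q1_2018,88.1
CH3,q2_2018,13.6
CH3,q3_2018,85.9
CH3,q4_2018,25.7

Each (fund, column) pair becomes one row: 3 × 4 = 12 rows.
For example, (ZB6, q1_2018) → return_pct=86.7.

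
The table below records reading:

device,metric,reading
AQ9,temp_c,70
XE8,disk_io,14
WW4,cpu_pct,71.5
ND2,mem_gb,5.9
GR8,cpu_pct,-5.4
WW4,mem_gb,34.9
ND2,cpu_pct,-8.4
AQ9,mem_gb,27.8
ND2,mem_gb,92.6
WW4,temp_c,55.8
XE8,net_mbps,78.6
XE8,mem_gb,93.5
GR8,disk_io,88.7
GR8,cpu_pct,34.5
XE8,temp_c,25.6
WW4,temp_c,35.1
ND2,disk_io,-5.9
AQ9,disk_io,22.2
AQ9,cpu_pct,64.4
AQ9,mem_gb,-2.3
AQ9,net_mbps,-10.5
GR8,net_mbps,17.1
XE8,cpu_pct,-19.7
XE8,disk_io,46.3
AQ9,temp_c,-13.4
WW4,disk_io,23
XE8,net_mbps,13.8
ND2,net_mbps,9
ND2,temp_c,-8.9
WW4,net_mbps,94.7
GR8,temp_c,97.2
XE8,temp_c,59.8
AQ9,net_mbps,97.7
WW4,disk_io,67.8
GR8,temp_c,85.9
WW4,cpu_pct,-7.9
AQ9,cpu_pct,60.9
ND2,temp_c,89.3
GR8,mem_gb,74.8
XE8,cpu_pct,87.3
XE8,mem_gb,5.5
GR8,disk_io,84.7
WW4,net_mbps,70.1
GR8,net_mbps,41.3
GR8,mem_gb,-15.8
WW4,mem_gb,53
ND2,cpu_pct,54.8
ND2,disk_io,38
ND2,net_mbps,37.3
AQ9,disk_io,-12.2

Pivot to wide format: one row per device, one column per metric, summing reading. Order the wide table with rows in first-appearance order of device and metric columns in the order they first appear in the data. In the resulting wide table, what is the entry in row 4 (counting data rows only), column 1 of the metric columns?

With rows in first-appearance order of device, row 4 is device=ND2. metric columns in first-appearance order: temp_c, disk_io, cpu_pct, mem_gb, net_mbps; column 1 is temp_c.
Long rows with device=ND2, metric=temp_c: -8.9 + 89.3 = 80.4.

80.4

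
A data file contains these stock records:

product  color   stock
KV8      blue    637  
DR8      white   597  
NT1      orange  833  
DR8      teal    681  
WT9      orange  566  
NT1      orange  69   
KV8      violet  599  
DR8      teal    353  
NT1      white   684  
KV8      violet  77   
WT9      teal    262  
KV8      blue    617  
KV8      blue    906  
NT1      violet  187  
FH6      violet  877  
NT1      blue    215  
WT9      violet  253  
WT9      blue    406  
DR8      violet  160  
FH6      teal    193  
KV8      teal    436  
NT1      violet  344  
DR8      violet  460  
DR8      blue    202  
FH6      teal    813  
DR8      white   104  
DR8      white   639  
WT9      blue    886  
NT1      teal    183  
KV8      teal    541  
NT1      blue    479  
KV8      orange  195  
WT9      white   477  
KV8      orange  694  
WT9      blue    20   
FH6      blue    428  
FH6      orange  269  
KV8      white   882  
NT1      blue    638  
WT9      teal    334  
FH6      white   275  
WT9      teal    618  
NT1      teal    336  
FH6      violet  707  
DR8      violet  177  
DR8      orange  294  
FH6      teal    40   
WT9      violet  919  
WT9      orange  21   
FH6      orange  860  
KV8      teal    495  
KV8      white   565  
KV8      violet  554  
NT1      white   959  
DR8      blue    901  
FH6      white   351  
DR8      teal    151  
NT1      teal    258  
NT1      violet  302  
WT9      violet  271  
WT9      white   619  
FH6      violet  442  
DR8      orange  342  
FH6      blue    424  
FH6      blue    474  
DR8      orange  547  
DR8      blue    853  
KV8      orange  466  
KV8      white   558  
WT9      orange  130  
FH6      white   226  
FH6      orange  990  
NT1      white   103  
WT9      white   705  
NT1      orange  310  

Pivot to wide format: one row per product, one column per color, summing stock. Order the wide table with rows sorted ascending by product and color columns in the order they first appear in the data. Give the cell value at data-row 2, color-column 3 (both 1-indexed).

With rows sorted ascending by product, row 2 is product=FH6. color columns in first-appearance order: blue, white, orange, teal, violet; column 3 is orange.
Long rows with product=FH6, color=orange: 269 + 860 + 990 = 2119.

2119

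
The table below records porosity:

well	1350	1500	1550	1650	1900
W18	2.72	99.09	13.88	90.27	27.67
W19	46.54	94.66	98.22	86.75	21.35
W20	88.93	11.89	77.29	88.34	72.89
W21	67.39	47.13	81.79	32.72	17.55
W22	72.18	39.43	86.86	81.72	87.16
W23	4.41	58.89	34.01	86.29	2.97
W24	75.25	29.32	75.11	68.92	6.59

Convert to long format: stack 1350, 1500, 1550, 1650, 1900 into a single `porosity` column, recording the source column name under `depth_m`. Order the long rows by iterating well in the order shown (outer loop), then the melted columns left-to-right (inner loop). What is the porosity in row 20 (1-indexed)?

17.55

35 rows total (7 × 5). Row 20: index ⌊(20-1)/5⌋ = 3 into well → W21; (20-1) mod 5 = 4 into the melted columns → 1900.
So row 20 is (W21, 1900, 17.55); porosity = 17.55.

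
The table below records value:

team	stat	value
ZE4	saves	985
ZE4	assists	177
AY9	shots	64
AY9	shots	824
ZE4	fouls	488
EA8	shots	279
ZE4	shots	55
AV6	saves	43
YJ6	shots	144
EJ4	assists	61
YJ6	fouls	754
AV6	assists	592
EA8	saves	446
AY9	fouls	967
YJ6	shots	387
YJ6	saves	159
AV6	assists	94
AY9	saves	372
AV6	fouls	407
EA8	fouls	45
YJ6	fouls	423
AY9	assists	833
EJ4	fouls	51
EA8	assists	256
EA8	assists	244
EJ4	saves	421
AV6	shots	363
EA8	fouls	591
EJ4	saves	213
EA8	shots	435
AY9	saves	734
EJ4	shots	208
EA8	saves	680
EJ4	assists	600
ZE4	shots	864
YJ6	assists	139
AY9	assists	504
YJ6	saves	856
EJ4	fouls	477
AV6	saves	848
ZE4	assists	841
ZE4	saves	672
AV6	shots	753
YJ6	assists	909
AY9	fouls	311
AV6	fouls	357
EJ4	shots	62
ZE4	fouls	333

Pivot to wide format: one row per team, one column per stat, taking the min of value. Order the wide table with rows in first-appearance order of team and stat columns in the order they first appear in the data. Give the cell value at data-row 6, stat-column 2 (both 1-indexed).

61

With rows in first-appearance order of team, row 6 is team=EJ4. stat columns in first-appearance order: saves, assists, shots, fouls; column 2 is assists.
Long rows with team=EJ4, stat=assists: min(61, 600) = 61.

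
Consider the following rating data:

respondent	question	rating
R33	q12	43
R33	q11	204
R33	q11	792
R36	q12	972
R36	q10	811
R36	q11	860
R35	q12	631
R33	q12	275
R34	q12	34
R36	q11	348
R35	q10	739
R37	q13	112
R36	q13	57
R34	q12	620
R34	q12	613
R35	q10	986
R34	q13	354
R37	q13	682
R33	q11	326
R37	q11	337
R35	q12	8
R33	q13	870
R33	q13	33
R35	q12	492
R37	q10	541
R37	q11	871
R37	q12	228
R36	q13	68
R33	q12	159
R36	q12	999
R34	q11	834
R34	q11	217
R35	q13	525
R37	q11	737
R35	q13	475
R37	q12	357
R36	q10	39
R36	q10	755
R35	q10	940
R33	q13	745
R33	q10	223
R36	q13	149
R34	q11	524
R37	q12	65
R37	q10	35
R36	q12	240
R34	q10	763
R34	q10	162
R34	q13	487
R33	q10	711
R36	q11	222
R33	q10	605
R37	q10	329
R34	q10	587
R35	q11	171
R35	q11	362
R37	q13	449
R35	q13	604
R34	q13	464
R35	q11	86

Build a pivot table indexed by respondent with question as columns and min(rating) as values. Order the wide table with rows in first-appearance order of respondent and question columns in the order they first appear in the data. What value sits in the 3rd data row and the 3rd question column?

739

With rows in first-appearance order of respondent, row 3 is respondent=R35. question columns in first-appearance order: q12, q11, q10, q13; column 3 is q10.
Long rows with respondent=R35, question=q10: min(739, 986, 940) = 739.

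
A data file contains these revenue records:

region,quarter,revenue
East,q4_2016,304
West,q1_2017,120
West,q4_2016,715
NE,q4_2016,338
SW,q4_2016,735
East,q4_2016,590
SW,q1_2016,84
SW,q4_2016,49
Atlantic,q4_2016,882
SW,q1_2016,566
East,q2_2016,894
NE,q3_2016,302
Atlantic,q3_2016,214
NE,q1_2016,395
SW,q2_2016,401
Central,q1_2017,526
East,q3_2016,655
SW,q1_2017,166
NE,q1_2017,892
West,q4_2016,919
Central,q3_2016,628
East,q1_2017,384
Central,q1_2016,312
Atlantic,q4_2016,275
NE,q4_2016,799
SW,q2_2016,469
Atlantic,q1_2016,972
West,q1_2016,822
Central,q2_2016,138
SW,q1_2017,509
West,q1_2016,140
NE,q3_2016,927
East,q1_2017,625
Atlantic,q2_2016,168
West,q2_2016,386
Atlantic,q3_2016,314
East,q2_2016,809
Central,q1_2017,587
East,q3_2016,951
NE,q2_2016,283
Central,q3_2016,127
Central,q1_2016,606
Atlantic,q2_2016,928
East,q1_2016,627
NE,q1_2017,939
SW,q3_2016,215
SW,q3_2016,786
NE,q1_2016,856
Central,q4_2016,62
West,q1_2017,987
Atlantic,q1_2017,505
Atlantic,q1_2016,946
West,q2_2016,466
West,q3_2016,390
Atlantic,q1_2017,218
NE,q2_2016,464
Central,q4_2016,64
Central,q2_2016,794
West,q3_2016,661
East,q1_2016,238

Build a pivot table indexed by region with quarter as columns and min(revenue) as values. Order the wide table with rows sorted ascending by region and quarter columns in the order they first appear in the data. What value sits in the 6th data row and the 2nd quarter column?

120

With rows sorted ascending by region, row 6 is region=West. quarter columns in first-appearance order: q4_2016, q1_2017, q1_2016, q2_2016, q3_2016; column 2 is q1_2017.
Long rows with region=West, quarter=q1_2017: min(120, 987) = 120.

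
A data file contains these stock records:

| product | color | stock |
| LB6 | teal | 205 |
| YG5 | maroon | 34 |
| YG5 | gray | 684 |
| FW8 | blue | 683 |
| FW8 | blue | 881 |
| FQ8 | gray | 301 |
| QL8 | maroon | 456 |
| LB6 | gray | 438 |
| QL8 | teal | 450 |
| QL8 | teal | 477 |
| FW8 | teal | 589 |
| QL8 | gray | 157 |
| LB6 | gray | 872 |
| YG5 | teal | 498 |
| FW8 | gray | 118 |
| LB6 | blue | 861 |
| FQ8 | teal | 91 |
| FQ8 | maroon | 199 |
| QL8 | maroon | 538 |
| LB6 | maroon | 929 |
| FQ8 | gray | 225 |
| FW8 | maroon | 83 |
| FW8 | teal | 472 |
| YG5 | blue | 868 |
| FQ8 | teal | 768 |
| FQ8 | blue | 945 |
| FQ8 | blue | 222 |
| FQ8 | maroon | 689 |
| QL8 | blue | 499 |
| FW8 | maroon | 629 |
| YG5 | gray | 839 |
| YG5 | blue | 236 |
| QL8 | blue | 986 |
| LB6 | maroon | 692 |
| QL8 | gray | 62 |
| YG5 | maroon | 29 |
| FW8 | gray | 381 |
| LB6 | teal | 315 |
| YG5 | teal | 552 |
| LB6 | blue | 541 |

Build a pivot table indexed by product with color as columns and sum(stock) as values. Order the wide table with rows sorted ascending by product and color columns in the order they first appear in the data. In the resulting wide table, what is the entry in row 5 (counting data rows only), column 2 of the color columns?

With rows sorted ascending by product, row 5 is product=YG5. color columns in first-appearance order: teal, maroon, gray, blue; column 2 is maroon.
Long rows with product=YG5, color=maroon: 34 + 29 = 63.

63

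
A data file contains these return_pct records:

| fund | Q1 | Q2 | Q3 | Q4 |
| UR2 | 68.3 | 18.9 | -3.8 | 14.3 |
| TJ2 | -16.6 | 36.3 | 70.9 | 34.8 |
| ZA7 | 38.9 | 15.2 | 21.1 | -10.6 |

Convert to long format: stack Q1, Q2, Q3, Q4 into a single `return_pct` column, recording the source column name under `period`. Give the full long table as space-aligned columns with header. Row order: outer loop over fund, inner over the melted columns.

Each (fund, column) pair becomes one row: 3 × 4 = 12 rows.
For example, (UR2, Q1) → return_pct=68.3.

fund  period  return_pct
UR2   Q1      68.3      
UR2   Q2      18.9      
UR2   Q3      -3.8      
UR2   Q4      14.3      
TJ2   Q1      -16.6     
TJ2   Q2      36.3      
TJ2   Q3      70.9      
TJ2   Q4      34.8      
ZA7   Q1      38.9      
ZA7   Q2      15.2      
ZA7   Q3      21.1      
ZA7   Q4      -10.6     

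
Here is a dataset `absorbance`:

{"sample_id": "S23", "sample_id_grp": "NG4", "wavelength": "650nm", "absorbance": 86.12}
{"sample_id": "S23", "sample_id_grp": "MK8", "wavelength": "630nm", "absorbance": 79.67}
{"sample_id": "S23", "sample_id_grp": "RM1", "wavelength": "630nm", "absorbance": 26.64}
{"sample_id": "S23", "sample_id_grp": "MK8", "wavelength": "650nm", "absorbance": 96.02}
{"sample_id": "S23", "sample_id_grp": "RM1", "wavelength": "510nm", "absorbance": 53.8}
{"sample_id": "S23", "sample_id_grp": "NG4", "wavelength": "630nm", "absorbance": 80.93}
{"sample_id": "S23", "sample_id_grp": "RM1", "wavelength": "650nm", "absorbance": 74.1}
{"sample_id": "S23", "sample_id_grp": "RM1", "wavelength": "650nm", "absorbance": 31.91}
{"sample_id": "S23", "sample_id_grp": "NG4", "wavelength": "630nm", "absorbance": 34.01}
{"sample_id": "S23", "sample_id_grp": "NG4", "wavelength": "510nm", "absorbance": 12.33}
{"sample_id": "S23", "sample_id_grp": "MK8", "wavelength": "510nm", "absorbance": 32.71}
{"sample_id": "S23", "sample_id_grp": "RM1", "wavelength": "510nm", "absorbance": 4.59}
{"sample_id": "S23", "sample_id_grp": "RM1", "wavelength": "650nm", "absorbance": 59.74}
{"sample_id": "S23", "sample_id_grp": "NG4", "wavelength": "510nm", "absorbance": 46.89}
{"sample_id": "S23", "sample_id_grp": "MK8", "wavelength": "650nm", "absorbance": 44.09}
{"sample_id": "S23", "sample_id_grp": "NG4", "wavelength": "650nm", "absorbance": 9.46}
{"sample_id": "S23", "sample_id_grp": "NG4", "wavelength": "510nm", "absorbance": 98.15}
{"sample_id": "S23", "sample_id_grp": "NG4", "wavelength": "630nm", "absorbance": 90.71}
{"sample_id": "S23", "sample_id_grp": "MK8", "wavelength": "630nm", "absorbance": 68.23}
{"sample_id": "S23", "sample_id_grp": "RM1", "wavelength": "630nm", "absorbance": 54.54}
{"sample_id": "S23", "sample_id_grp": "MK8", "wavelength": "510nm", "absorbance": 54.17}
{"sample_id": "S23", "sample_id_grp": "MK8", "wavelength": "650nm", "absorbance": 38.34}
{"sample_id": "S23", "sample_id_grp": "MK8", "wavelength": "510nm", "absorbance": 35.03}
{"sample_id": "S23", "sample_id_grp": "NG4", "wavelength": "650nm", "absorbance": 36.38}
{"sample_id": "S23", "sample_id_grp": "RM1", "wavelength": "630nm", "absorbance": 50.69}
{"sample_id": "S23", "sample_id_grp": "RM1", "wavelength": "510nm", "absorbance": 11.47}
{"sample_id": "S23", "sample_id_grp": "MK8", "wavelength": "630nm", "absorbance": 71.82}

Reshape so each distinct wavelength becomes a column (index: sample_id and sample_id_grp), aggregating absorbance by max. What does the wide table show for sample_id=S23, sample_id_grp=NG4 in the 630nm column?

Rows with sample_id=S23, sample_id_grp=NG4 and wavelength=630nm: absorbance values are 80.93, 34.01, 90.71.
max(80.93, 34.01, 90.71) = 90.71.

90.71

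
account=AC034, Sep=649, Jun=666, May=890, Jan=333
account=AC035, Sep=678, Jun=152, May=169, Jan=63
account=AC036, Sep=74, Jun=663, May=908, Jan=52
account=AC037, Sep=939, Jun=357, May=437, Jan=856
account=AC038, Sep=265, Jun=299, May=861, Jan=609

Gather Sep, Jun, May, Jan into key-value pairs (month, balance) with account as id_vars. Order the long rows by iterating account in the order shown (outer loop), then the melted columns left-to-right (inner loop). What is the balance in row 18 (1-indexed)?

20 rows total (5 × 4). Row 18: index ⌊(18-1)/4⌋ = 4 into account → AC038; (18-1) mod 4 = 1 into the melted columns → Jun.
So row 18 is (AC038, Jun, 299); balance = 299.

299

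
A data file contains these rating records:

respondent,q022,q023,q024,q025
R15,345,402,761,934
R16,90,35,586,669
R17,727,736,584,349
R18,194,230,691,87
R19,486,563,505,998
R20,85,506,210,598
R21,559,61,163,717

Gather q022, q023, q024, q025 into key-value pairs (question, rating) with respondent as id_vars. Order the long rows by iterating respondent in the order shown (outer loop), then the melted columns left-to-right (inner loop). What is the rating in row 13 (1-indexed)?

194

28 rows total (7 × 4). Row 13: index ⌊(13-1)/4⌋ = 3 into respondent → R18; (13-1) mod 4 = 0 into the melted columns → q022.
So row 13 is (R18, q022, 194); rating = 194.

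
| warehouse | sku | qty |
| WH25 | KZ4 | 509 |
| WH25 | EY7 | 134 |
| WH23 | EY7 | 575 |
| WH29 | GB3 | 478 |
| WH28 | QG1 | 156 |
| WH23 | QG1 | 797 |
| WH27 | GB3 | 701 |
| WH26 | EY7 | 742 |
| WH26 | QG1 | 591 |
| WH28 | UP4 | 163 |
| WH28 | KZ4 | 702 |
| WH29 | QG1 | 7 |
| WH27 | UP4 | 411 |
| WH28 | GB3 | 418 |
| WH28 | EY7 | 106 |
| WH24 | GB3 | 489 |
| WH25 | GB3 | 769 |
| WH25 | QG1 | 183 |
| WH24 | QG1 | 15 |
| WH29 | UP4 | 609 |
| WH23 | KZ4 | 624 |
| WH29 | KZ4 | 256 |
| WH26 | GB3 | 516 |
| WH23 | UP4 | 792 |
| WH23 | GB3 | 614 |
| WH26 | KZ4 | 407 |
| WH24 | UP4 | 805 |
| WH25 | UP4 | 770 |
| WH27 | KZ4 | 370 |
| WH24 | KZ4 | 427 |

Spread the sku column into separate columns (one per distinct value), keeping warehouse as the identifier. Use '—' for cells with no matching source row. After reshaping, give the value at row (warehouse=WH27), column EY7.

No long-format row has warehouse=WH27 and sku=EY7, so the cell is —.

—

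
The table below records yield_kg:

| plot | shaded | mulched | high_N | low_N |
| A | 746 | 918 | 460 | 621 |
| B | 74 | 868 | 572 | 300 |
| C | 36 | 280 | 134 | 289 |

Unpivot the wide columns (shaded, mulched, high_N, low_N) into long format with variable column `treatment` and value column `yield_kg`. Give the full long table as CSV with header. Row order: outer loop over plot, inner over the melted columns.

Each (plot, column) pair becomes one row: 3 × 4 = 12 rows.
For example, (A, shaded) → yield_kg=746.

plot,treatment,yield_kg
A,shaded,746
A,mulched,918
A,high_N,460
A,low_N,621
B,shaded,74
B,mulched,868
B,high_N,572
B,low_N,300
C,shaded,36
C,mulched,280
C,high_N,134
C,low_N,289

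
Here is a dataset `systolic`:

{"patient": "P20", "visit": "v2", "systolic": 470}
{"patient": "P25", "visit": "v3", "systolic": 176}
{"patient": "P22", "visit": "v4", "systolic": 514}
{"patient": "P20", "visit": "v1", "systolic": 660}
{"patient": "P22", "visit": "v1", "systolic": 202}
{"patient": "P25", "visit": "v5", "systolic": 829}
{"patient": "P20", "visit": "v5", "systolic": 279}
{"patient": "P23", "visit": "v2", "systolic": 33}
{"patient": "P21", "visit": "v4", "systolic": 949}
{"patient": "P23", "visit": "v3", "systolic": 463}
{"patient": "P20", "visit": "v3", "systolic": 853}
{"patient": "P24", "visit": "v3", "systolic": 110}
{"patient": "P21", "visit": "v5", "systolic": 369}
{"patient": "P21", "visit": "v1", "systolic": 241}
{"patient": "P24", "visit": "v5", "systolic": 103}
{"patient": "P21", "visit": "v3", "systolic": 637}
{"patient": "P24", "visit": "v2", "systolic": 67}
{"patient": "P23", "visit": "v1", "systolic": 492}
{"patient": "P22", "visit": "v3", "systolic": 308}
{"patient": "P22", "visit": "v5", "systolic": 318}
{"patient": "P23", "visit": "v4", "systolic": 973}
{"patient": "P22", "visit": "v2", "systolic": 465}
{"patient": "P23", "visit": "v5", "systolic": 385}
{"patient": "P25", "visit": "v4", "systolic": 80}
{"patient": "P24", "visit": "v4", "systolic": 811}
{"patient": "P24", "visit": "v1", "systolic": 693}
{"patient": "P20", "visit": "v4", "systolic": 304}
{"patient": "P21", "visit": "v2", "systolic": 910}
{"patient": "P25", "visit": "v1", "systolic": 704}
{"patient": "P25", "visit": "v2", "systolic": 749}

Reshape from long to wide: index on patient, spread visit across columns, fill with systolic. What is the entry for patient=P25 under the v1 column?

Wide layout: rows indexed by patient, columns are the 5 distinct visit values (v2, v3, v4, v1, v5).
Cell (patient=P25, visit=v1) draws from the long row where patient=P25 and visit=v1, which has systolic=704.

704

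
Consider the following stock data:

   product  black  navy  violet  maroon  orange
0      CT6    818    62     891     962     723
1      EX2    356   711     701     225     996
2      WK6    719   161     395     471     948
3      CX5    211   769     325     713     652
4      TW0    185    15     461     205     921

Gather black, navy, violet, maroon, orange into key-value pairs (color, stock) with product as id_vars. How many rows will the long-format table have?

25

5 product values × 5 melted columns = 25 rows.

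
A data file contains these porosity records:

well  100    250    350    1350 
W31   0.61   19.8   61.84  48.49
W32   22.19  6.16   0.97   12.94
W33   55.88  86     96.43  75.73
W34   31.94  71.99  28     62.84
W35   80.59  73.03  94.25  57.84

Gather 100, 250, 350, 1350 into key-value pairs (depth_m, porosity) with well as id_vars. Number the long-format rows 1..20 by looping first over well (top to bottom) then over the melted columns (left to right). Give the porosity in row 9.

55.88

20 rows total (5 × 4). Row 9: index ⌊(9-1)/4⌋ = 2 into well → W33; (9-1) mod 4 = 0 into the melted columns → 100.
So row 9 is (W33, 100, 55.88); porosity = 55.88.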